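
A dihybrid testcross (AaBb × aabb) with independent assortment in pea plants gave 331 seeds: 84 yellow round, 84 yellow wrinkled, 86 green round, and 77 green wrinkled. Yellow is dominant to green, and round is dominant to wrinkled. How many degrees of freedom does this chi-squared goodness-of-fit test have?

3

A dihybrid testcross with independent assortment gives a 1:1:1:1 ratio.
A goodness-of-fit test with 4 phenotype classes has df = 4 − 1 = 3.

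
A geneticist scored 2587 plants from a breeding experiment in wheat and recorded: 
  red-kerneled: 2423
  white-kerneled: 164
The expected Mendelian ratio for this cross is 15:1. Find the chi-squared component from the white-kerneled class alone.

The 15:1 ratio has 16 parts, so with N = 2587 the expected counts are:
  red-kerneled: 2587 × 15/16 = 2425.3125
  white-kerneled: 2587 × 1/16 = 161.6875
Contribution of white-kerneled: (164 − 161.6875)² / 161.6875 = 0.0331

0.033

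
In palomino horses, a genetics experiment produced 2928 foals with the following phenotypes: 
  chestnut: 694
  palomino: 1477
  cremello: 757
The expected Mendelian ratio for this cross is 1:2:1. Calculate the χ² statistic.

The 1:2:1 ratio has 4 parts, so with N = 2928 the expected counts are:
  chestnut: 2928 × 1/4 = 732
  palomino: 2928 × 2/4 = 1464
  cremello: 2928 × 1/4 = 732
χ² = Σ (O − E)² / E
  chestnut: (694 − 732)² / 732 = 1.9727
  palomino: (1477 − 1464)² / 1464 = 0.1154
  cremello: (757 − 732)² / 732 = 0.8538
χ² = 1.9727 + 0.1154 + 0.8538 = 2.9419 ≈ 2.942

2.942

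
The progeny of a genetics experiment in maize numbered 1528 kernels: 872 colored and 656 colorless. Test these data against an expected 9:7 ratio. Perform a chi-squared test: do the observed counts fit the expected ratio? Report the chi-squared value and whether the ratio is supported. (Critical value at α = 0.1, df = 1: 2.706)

0.416; consistent

Under the 9:7 hypothesis (Σ ratio = 16, N = 1528):
  colored: 1528 × 9/16 = 859.5
  colorless: 1528 × 7/16 = 668.5
χ² = Σ (O − E)² / E
  colored: (872 − 859.5)² / 859.5 = 0.1818
  colorless: (656 − 668.5)² / 668.5 = 0.2337
χ² = 0.1818 + 0.2337 = 0.4155 ≈ 0.416
Degrees of freedom = 2 − 1 = 1; critical value at α = 0.1 is 2.706.
Since 0.416 < 2.706, we fail to reject the null hypothesis — the data are consistent with the 9:7 ratio.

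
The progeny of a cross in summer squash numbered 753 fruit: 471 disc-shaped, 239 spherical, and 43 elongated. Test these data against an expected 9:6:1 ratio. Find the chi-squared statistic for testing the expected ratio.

Under the 9:6:1 hypothesis (Σ ratio = 16, N = 753):
  disc-shaped: 753 × 9/16 = 423.5625
  spherical: 753 × 6/16 = 282.375
  elongated: 753 × 1/16 = 47.0625
χ² = Σ (O − E)² / E
  disc-shaped: (471 − 423.5625)² / 423.5625 = 5.3128
  spherical: (239 − 282.375)² / 282.375 = 6.6627
  elongated: (43 − 47.0625)² / 47.0625 = 0.3507
χ² = 5.3128 + 6.6627 + 0.3507 = 12.3262 ≈ 12.326

12.326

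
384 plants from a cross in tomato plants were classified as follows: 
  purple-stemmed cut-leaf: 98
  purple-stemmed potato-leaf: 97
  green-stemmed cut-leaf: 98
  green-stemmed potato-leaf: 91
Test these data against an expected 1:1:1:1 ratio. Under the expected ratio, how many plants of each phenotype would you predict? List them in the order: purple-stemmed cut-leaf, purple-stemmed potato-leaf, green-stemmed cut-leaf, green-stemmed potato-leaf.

Total ratio parts = 4. Expected numbers out of 384:
  purple-stemmed cut-leaf: 384 × 1/4 = 96
  purple-stemmed potato-leaf: 384 × 1/4 = 96
  green-stemmed cut-leaf: 384 × 1/4 = 96
  green-stemmed potato-leaf: 384 × 1/4 = 96

96, 96, 96, 96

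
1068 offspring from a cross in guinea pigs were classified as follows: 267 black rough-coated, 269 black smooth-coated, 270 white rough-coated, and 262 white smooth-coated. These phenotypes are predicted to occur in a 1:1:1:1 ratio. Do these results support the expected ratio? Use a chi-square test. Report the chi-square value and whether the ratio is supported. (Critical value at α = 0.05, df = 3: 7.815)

0.142; consistent

The 1:1:1:1 ratio has 4 parts, so with N = 1068 the expected counts are:
  black rough-coated: 1068 × 1/4 = 267
  black smooth-coated: 1068 × 1/4 = 267
  white rough-coated: 1068 × 1/4 = 267
  white smooth-coated: 1068 × 1/4 = 267
χ² = Σ (O − E)² / E
  black rough-coated: (267 − 267)² / 267 = 0.0000
  black smooth-coated: (269 − 267)² / 267 = 0.0150
  white rough-coated: (270 − 267)² / 267 = 0.0337
  white smooth-coated: (262 − 267)² / 267 = 0.0936
χ² = 0.0000 + 0.0150 + 0.0337 + 0.0936 = 0.1423 ≈ 0.142
Degrees of freedom = 4 − 1 = 3; critical value at α = 0.05 is 7.815.
Since 0.142 < 7.815, we fail to reject the null hypothesis — the data are consistent with the 1:1:1:1 ratio.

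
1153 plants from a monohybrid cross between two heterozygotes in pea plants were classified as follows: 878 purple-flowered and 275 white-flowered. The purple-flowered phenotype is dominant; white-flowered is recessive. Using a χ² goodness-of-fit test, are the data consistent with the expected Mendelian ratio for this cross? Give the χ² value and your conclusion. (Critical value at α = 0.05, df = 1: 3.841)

For a monohybrid cross between heterozygotes with complete dominance, the expected phenotypic ratio is 3:1.
Expected counts for N = 1153 under a 3:1 ratio (total parts = 4):
  purple-flowered: 1153 × 3/4 = 864.75
  white-flowered: 1153 × 1/4 = 288.25
χ² = Σ (O − E)² / E
  purple-flowered: (878 − 864.75)² / 864.75 = 0.2030
  white-flowered: (275 − 288.25)² / 288.25 = 0.6091
χ² = 0.2030 + 0.6091 = 0.8121 ≈ 0.812
Degrees of freedom = 2 − 1 = 1; critical value at α = 0.05 is 3.841.
Since 0.812 < 3.841, we fail to reject the null hypothesis — the data are consistent with the 3:1 ratio.

0.812; consistent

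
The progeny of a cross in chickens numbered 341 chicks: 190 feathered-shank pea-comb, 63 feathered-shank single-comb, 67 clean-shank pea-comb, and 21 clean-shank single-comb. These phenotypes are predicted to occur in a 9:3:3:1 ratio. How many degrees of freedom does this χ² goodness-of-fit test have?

3

A goodness-of-fit test with 4 phenotype classes has df = 4 − 1 = 3.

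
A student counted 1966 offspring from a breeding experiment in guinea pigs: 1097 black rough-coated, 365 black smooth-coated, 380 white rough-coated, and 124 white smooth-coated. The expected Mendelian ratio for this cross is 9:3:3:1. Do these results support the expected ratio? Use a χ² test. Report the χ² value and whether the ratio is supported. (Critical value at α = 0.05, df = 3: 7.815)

Under the 9:3:3:1 hypothesis (Σ ratio = 16, N = 1966):
  black rough-coated: 1966 × 9/16 = 1105.875
  black smooth-coated: 1966 × 3/16 = 368.625
  white rough-coated: 1966 × 3/16 = 368.625
  white smooth-coated: 1966 × 1/16 = 122.875
χ² = Σ (O − E)² / E
  black rough-coated: (1097 − 1105.875)² / 1105.875 = 0.0712
  black smooth-coated: (365 − 368.625)² / 368.625 = 0.0356
  white rough-coated: (380 − 368.625)² / 368.625 = 0.3510
  white smooth-coated: (124 − 122.875)² / 122.875 = 0.0103
χ² = 0.0712 + 0.0356 + 0.3510 + 0.0103 = 0.4681 ≈ 0.468
Degrees of freedom = 4 − 1 = 3; critical value at α = 0.05 is 7.815.
Since 0.468 < 7.815, we fail to reject the null hypothesis — the data are consistent with the 9:3:3:1 ratio.

0.468; consistent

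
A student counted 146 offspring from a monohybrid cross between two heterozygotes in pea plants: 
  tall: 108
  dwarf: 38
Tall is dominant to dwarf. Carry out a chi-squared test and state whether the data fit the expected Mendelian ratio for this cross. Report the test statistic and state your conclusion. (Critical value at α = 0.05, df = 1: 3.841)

For a monohybrid cross between heterozygotes with complete dominance, the expected phenotypic ratio is 3:1.
Total ratio parts = 4. Expected numbers out of 146:
  tall: 146 × 3/4 = 109.5
  dwarf: 146 × 1/4 = 36.5
χ² = Σ (O − E)² / E
  tall: (108 − 109.5)² / 109.5 = 0.0205
  dwarf: (38 − 36.5)² / 36.5 = 0.0616
χ² = 0.0205 + 0.0616 = 0.0821 ≈ 0.082
Degrees of freedom = 2 − 1 = 1; critical value at α = 0.05 is 3.841.
Since 0.082 < 3.841, we fail to reject the null hypothesis — the data are consistent with the 3:1 ratio.

0.082; consistent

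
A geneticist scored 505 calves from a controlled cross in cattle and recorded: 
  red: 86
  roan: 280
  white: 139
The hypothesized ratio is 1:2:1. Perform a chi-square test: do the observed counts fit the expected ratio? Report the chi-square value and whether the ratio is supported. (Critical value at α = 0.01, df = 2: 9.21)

17.115; not consistent

Total ratio parts = 4. Expected numbers out of 505:
  red: 505 × 1/4 = 126.25
  roan: 505 × 2/4 = 252.5
  white: 505 × 1/4 = 126.25
χ² = Σ (O − E)² / E
  red: (86 − 126.25)² / 126.25 = 12.8322
  roan: (280 − 252.5)² / 252.5 = 2.9950
  white: (139 − 126.25)² / 126.25 = 1.2876
χ² = 12.8322 + 2.9950 + 1.2876 = 17.1148 ≈ 17.115
Degrees of freedom = 3 − 1 = 2; critical value at α = 0.01 is 9.21.
Since 17.115 > 9.21, we reject the null hypothesis — the data do not fit the 1:2:1 ratio.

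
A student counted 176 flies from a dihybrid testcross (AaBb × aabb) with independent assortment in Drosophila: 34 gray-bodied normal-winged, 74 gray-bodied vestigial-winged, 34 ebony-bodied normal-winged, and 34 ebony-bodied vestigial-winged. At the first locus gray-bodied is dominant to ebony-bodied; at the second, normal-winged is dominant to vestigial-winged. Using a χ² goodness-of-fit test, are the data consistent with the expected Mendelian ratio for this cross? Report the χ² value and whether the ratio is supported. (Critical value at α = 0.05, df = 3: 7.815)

A dihybrid testcross with independent assortment gives a 1:1:1:1 ratio.
Expected counts for N = 176 under a 1:1:1:1 ratio (total parts = 4):
  gray-bodied normal-winged: 176 × 1/4 = 44
  gray-bodied vestigial-winged: 176 × 1/4 = 44
  ebony-bodied normal-winged: 176 × 1/4 = 44
  ebony-bodied vestigial-winged: 176 × 1/4 = 44
χ² = Σ (O − E)² / E
  gray-bodied normal-winged: (34 − 44)² / 44 = 2.2727
  gray-bodied vestigial-winged: (74 − 44)² / 44 = 20.4545
  ebony-bodied normal-winged: (34 − 44)² / 44 = 2.2727
  ebony-bodied vestigial-winged: (34 − 44)² / 44 = 2.2727
χ² = 2.2727 + 20.4545 + 2.2727 + 2.2727 = 27.2726 ≈ 27.273
Degrees of freedom = 4 − 1 = 3; critical value at α = 0.05 is 7.815.
Since 27.273 > 7.815, we reject the null hypothesis — the data do not fit the 1:1:1:1 ratio.

27.273; not consistent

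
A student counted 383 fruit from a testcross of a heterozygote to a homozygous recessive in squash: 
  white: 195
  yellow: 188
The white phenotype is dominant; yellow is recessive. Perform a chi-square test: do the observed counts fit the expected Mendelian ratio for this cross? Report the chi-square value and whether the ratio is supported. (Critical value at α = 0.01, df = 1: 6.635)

0.128; consistent

A testcross of a heterozygote (Aa × aa) gives a 1:1 phenotypic ratio.
Total ratio parts = 2. Expected numbers out of 383:
  white: 383 × 1/2 = 191.5
  yellow: 383 × 1/2 = 191.5
χ² = Σ (O − E)² / E
  white: (195 − 191.5)² / 191.5 = 0.0640
  yellow: (188 − 191.5)² / 191.5 = 0.0640
χ² = 0.0640 + 0.0640 = 0.128
Degrees of freedom = 2 − 1 = 1; critical value at α = 0.01 is 6.635.
Since 0.128 < 6.635, we fail to reject the null hypothesis — the data are consistent with the 1:1 ratio.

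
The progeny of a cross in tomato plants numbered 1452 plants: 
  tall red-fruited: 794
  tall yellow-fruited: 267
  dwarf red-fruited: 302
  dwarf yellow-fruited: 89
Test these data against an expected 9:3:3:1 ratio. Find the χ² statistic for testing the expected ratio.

Under the 9:3:3:1 hypothesis (Σ ratio = 16, N = 1452):
  tall red-fruited: 1452 × 9/16 = 816.75
  tall yellow-fruited: 1452 × 3/16 = 272.25
  dwarf red-fruited: 1452 × 3/16 = 272.25
  dwarf yellow-fruited: 1452 × 1/16 = 90.75
χ² = Σ (O − E)² / E
  tall red-fruited: (794 − 816.75)² / 816.75 = 0.6337
  tall yellow-fruited: (267 − 272.25)² / 272.25 = 0.1012
  dwarf red-fruited: (302 − 272.25)² / 272.25 = 3.2509
  dwarf yellow-fruited: (89 − 90.75)² / 90.75 = 0.0337
χ² = 0.6337 + 0.1012 + 3.2509 + 0.0337 = 4.0195 ≈ 4.020

4.020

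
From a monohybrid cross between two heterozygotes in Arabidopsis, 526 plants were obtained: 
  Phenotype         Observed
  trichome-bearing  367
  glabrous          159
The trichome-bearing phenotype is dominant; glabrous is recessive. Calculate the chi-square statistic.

7.668

For a monohybrid cross between heterozygotes with complete dominance, the expected phenotypic ratio is 3:1.
Total ratio parts = 4. Expected numbers out of 526:
  trichome-bearing: 526 × 3/4 = 394.5
  glabrous: 526 × 1/4 = 131.5
χ² = Σ (O − E)² / E
  trichome-bearing: (367 − 394.5)² / 394.5 = 1.9170
  glabrous: (159 − 131.5)² / 131.5 = 5.7510
χ² = 1.9170 + 5.7510 = 7.668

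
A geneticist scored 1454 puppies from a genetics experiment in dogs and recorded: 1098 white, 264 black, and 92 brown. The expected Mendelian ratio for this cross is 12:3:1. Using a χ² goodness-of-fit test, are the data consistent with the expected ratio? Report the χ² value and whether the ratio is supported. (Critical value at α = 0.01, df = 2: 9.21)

0.338; consistent

Expected counts for N = 1454 under a 12:3:1 ratio (total parts = 16):
  white: 1454 × 12/16 = 1090.5
  black: 1454 × 3/16 = 272.625
  brown: 1454 × 1/16 = 90.875
χ² = Σ (O − E)² / E
  white: (1098 − 1090.5)² / 1090.5 = 0.0516
  black: (264 − 272.625)² / 272.625 = 0.2729
  brown: (92 − 90.875)² / 90.875 = 0.0139
χ² = 0.0516 + 0.2729 + 0.0139 = 0.3384 ≈ 0.338
Degrees of freedom = 3 − 1 = 2; critical value at α = 0.01 is 9.21.
Since 0.338 < 9.21, we fail to reject the null hypothesis — the data are consistent with the 12:3:1 ratio.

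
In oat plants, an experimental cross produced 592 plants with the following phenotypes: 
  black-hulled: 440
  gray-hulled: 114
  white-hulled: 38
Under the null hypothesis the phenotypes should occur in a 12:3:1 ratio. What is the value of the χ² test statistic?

Under the 12:3:1 hypothesis (Σ ratio = 16, N = 592):
  black-hulled: 592 × 12/16 = 444
  gray-hulled: 592 × 3/16 = 111
  white-hulled: 592 × 1/16 = 37
χ² = Σ (O − E)² / E
  black-hulled: (440 − 444)² / 444 = 0.0360
  gray-hulled: (114 − 111)² / 111 = 0.0811
  white-hulled: (38 − 37)² / 37 = 0.0270
χ² = 0.0360 + 0.0811 + 0.0270 = 0.1441 ≈ 0.144

0.144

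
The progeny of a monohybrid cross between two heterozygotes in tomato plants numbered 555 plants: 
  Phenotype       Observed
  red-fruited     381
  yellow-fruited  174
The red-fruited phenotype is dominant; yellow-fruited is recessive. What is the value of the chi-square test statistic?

For a monohybrid cross between heterozygotes with complete dominance, the expected phenotypic ratio is 3:1.
Total ratio parts = 4. Expected numbers out of 555:
  red-fruited: 555 × 3/4 = 416.25
  yellow-fruited: 555 × 1/4 = 138.75
χ² = Σ (O − E)² / E
  red-fruited: (381 − 416.25)² / 416.25 = 2.9851
  yellow-fruited: (174 − 138.75)² / 138.75 = 8.9554
χ² = 2.9851 + 8.9554 = 11.9405 ≈ 11.941

11.941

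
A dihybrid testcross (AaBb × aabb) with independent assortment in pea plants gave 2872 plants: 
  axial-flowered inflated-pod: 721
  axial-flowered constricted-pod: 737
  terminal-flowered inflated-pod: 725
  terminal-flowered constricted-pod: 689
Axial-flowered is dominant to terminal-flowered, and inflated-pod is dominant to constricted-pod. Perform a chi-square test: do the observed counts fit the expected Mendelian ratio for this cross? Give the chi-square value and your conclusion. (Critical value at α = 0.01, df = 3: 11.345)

A dihybrid testcross with independent assortment gives a 1:1:1:1 ratio.
Under the 1:1:1:1 hypothesis (Σ ratio = 4, N = 2872):
  axial-flowered inflated-pod: 2872 × 1/4 = 718
  axial-flowered constricted-pod: 2872 × 1/4 = 718
  terminal-flowered inflated-pod: 2872 × 1/4 = 718
  terminal-flowered constricted-pod: 2872 × 1/4 = 718
χ² = Σ (O − E)² / E
  axial-flowered inflated-pod: (721 − 718)² / 718 = 0.0125
  axial-flowered constricted-pod: (737 − 718)² / 718 = 0.5028
  terminal-flowered inflated-pod: (725 − 718)² / 718 = 0.0682
  terminal-flowered constricted-pod: (689 − 718)² / 718 = 1.1713
χ² = 0.0125 + 0.5028 + 0.0682 + 1.1713 = 1.7548 ≈ 1.755
Degrees of freedom = 4 − 1 = 3; critical value at α = 0.01 is 11.345.
Since 1.755 < 11.345, we fail to reject the null hypothesis — the data are consistent with the 1:1:1:1 ratio.

1.755; consistent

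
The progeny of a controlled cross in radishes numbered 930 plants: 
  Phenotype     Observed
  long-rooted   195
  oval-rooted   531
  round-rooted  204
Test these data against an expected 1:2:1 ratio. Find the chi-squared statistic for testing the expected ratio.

Under the 1:2:1 hypothesis (Σ ratio = 4, N = 930):
  long-rooted: 930 × 1/4 = 232.5
  oval-rooted: 930 × 2/4 = 465
  round-rooted: 930 × 1/4 = 232.5
χ² = Σ (O − E)² / E
  long-rooted: (195 − 232.5)² / 232.5 = 6.0484
  oval-rooted: (531 − 465)² / 465 = 9.3677
  round-rooted: (204 − 232.5)² / 232.5 = 3.4935
χ² = 6.0484 + 9.3677 + 3.4935 = 18.9096 ≈ 18.910

18.910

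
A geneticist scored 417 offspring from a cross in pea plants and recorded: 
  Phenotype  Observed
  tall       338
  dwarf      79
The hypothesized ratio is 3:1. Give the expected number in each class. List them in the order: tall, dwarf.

312.75, 104.25

Total ratio parts = 4. Expected numbers out of 417:
  tall: 417 × 3/4 = 312.75
  dwarf: 417 × 1/4 = 104.25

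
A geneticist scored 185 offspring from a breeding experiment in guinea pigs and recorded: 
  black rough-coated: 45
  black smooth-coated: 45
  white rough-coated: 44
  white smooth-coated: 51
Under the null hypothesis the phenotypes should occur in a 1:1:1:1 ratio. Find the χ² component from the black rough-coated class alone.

0.034

Under the 1:1:1:1 hypothesis (Σ ratio = 4, N = 185):
  black rough-coated: 185 × 1/4 = 46.25
  black smooth-coated: 185 × 1/4 = 46.25
  white rough-coated: 185 × 1/4 = 46.25
  white smooth-coated: 185 × 1/4 = 46.25
Contribution of black rough-coated: (45 − 46.25)² / 46.25 = 0.0338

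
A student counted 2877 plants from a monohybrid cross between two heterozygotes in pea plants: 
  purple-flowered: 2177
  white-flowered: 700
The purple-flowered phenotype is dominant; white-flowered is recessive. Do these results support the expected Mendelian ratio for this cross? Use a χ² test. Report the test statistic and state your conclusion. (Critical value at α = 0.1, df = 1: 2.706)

0.687; consistent

For a monohybrid cross between heterozygotes with complete dominance, the expected phenotypic ratio is 3:1.
Under the 3:1 hypothesis (Σ ratio = 4, N = 2877):
  purple-flowered: 2877 × 3/4 = 2157.75
  white-flowered: 2877 × 1/4 = 719.25
χ² = Σ (O − E)² / E
  purple-flowered: (2177 − 2157.75)² / 2157.75 = 0.1717
  white-flowered: (700 − 719.25)² / 719.25 = 0.5152
χ² = 0.1717 + 0.5152 = 0.6869 ≈ 0.687
Degrees of freedom = 2 − 1 = 1; critical value at α = 0.1 is 2.706.
Since 0.687 < 2.706, we fail to reject the null hypothesis — the data are consistent with the 3:1 ratio.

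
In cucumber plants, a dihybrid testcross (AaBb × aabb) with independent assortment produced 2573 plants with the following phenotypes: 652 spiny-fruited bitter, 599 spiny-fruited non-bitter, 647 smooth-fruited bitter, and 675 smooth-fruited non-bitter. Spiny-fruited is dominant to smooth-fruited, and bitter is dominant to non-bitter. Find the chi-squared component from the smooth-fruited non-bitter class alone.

A dihybrid testcross with independent assortment gives a 1:1:1:1 ratio.
Under the 1:1:1:1 hypothesis (Σ ratio = 4, N = 2573):
  spiny-fruited bitter: 2573 × 1/4 = 643.25
  spiny-fruited non-bitter: 2573 × 1/4 = 643.25
  smooth-fruited bitter: 2573 × 1/4 = 643.25
  smooth-fruited non-bitter: 2573 × 1/4 = 643.25
Contribution of smooth-fruited non-bitter: (675 − 643.25)² / 643.25 = 1.5671

1.567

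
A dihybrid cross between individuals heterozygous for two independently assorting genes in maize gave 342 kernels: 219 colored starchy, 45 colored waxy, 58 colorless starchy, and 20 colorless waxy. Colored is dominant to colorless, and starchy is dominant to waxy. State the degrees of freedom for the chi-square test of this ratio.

A dihybrid F₂ with independent assortment and complete dominance at both loci gives a 9:3:3:1 phenotypic ratio.
A goodness-of-fit test with 4 phenotype classes has df = 4 − 1 = 3.

3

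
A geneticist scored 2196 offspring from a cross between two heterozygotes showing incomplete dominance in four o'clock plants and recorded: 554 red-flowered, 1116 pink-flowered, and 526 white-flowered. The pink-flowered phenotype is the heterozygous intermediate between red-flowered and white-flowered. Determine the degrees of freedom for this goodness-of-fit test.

2

With incomplete dominance, a heterozygote × heterozygote cross gives a 1:2:1 phenotypic ratio.
A goodness-of-fit test with 3 phenotype classes has df = 3 − 1 = 2.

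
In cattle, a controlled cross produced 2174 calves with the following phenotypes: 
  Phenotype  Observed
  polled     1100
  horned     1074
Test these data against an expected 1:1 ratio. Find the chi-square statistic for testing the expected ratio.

0.311

The 1:1 ratio has 2 parts, so with N = 2174 the expected counts are:
  polled: 2174 × 1/2 = 1087
  horned: 2174 × 1/2 = 1087
χ² = Σ (O − E)² / E
  polled: (1100 − 1087)² / 1087 = 0.1555
  horned: (1074 − 1087)² / 1087 = 0.1555
χ² = 0.1555 + 0.1555 = 0.311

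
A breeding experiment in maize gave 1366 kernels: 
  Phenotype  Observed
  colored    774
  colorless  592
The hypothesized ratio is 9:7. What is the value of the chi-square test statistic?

0.094

The 9:7 ratio has 16 parts, so with N = 1366 the expected counts are:
  colored: 1366 × 9/16 = 768.375
  colorless: 1366 × 7/16 = 597.625
χ² = Σ (O − E)² / E
  colored: (774 − 768.375)² / 768.375 = 0.0412
  colorless: (592 − 597.625)² / 597.625 = 0.0529
χ² = 0.0412 + 0.0529 = 0.0941 ≈ 0.094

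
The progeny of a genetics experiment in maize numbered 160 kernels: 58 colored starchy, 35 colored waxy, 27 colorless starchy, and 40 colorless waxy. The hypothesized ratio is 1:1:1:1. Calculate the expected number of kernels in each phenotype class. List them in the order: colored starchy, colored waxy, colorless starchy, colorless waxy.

40, 40, 40, 40

Expected counts for N = 160 under a 1:1:1:1 ratio (total parts = 4):
  colored starchy: 160 × 1/4 = 40
  colored waxy: 160 × 1/4 = 40
  colorless starchy: 160 × 1/4 = 40
  colorless waxy: 160 × 1/4 = 40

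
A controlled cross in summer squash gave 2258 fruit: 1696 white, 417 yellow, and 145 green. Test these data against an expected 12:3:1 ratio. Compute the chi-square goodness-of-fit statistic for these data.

The 12:3:1 ratio has 16 parts, so with N = 2258 the expected counts are:
  white: 2258 × 12/16 = 1693.5
  yellow: 2258 × 3/16 = 423.375
  green: 2258 × 1/16 = 141.125
χ² = Σ (O − E)² / E
  white: (1696 − 1693.5)² / 1693.5 = 0.0037
  yellow: (417 − 423.375)² / 423.375 = 0.0960
  green: (145 − 141.125)² / 141.125 = 0.1064
χ² = 0.0037 + 0.0960 + 0.1064 = 0.2061 ≈ 0.206

0.206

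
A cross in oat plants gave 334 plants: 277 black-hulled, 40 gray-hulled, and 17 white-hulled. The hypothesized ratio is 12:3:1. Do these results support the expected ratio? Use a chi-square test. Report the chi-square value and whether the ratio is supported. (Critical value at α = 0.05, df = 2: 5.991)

Under the 12:3:1 hypothesis (Σ ratio = 16, N = 334):
  black-hulled: 334 × 12/16 = 250.5
  gray-hulled: 334 × 3/16 = 62.625
  white-hulled: 334 × 1/16 = 20.875
χ² = Σ (O − E)² / E
  black-hulled: (277 − 250.5)² / 250.5 = 2.8034
  gray-hulled: (40 − 62.625)² / 62.625 = 8.1739
  white-hulled: (17 − 20.875)² / 20.875 = 0.7193
χ² = 2.8034 + 8.1739 + 0.7193 = 11.6966 ≈ 11.697
Degrees of freedom = 3 − 1 = 2; critical value at α = 0.05 is 5.991.
Since 11.697 > 5.991, we reject the null hypothesis — the data do not fit the 12:3:1 ratio.

11.697; not consistent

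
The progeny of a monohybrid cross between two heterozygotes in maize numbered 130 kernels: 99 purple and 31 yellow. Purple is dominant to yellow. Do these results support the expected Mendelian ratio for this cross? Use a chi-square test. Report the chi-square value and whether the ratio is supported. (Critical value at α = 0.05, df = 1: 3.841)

For a monohybrid cross between heterozygotes with complete dominance, the expected phenotypic ratio is 3:1.
Total ratio parts = 4. Expected numbers out of 130:
  purple: 130 × 3/4 = 97.5
  yellow: 130 × 1/4 = 32.5
χ² = Σ (O − E)² / E
  purple: (99 − 97.5)² / 97.5 = 0.0231
  yellow: (31 − 32.5)² / 32.5 = 0.0692
χ² = 0.0231 + 0.0692 = 0.0923 ≈ 0.092
Degrees of freedom = 2 − 1 = 1; critical value at α = 0.05 is 3.841.
Since 0.092 < 3.841, we fail to reject the null hypothesis — the data are consistent with the 3:1 ratio.

0.092; consistent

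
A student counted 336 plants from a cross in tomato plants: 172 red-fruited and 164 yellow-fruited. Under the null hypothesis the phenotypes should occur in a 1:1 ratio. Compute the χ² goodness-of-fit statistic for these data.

The 1:1 ratio has 2 parts, so with N = 336 the expected counts are:
  red-fruited: 336 × 1/2 = 168
  yellow-fruited: 336 × 1/2 = 168
χ² = Σ (O − E)² / E
  red-fruited: (172 − 168)² / 168 = 0.0952
  yellow-fruited: (164 − 168)² / 168 = 0.0952
χ² = 0.0952 + 0.0952 = 0.1904 ≈ 0.190

0.190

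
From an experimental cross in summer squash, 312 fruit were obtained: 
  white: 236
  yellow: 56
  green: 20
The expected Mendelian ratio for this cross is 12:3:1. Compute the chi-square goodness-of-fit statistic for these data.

0.137

Total ratio parts = 16. Expected numbers out of 312:
  white: 312 × 12/16 = 234
  yellow: 312 × 3/16 = 58.5
  green: 312 × 1/16 = 19.5
χ² = Σ (O − E)² / E
  white: (236 − 234)² / 234 = 0.0171
  yellow: (56 − 58.5)² / 58.5 = 0.1068
  green: (20 − 19.5)² / 19.5 = 0.0128
χ² = 0.0171 + 0.1068 + 0.0128 = 0.1367 ≈ 0.137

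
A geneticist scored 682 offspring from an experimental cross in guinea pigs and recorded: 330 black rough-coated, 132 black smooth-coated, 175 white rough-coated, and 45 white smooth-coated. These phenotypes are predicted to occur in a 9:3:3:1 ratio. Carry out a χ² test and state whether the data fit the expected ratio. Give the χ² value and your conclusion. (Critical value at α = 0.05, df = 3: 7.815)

Under the 9:3:3:1 hypothesis (Σ ratio = 16, N = 682):
  black rough-coated: 682 × 9/16 = 383.625
  black smooth-coated: 682 × 3/16 = 127.875
  white rough-coated: 682 × 3/16 = 127.875
  white smooth-coated: 682 × 1/16 = 42.625
χ² = Σ (O − E)² / E
  black rough-coated: (330 − 383.625)² / 383.625 = 7.4960
  black smooth-coated: (132 − 127.875)² / 127.875 = 0.1331
  white rough-coated: (175 − 127.875)² / 127.875 = 17.3667
  white smooth-coated: (45 − 42.625)² / 42.625 = 0.1323
χ² = 7.4960 + 0.1331 + 17.3667 + 0.1323 = 25.1281 ≈ 25.128
Degrees of freedom = 4 − 1 = 3; critical value at α = 0.05 is 7.815.
Since 25.128 > 7.815, we reject the null hypothesis — the data do not fit the 9:3:3:1 ratio.

25.128; not consistent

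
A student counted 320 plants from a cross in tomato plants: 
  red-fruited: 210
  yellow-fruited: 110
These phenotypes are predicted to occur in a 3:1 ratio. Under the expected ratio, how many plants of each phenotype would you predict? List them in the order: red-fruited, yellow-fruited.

240, 80

Total ratio parts = 4. Expected numbers out of 320:
  red-fruited: 320 × 3/4 = 240
  yellow-fruited: 320 × 1/4 = 80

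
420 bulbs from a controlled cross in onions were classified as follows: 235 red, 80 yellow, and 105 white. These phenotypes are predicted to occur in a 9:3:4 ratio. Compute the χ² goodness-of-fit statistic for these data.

Under the 9:3:4 hypothesis (Σ ratio = 16, N = 420):
  red: 420 × 9/16 = 236.25
  yellow: 420 × 3/16 = 78.75
  white: 420 × 4/16 = 105
χ² = Σ (O − E)² / E
  red: (235 − 236.25)² / 236.25 = 0.0066
  yellow: (80 − 78.75)² / 78.75 = 0.0198
  white: (105 − 105)² / 105 = 0.0000
χ² = 0.0066 + 0.0198 + 0.0000 = 0.0264 ≈ 0.026

0.026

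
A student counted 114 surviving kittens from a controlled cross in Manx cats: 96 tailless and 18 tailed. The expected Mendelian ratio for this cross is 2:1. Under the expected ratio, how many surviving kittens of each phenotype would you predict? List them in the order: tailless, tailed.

Expected counts for N = 114 under a 2:1 ratio (total parts = 3):
  tailless: 114 × 2/3 = 76
  tailed: 114 × 1/3 = 38

76, 38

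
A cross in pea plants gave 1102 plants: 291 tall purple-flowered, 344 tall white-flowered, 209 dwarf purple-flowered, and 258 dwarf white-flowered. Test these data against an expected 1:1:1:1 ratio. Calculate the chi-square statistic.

The 1:1:1:1 ratio has 4 parts, so with N = 1102 the expected counts are:
  tall purple-flowered: 1102 × 1/4 = 275.5
  tall white-flowered: 1102 × 1/4 = 275.5
  dwarf purple-flowered: 1102 × 1/4 = 275.5
  dwarf white-flowered: 1102 × 1/4 = 275.5
χ² = Σ (O − E)² / E
  tall purple-flowered: (291 − 275.5)² / 275.5 = 0.8721
  tall white-flowered: (344 − 275.5)² / 275.5 = 17.0318
  dwarf purple-flowered: (209 − 275.5)² / 275.5 = 16.0517
  dwarf white-flowered: (258 − 275.5)² / 275.5 = 1.1116
χ² = 0.8721 + 17.0318 + 16.0517 + 1.1116 = 35.0672 ≈ 35.067

35.067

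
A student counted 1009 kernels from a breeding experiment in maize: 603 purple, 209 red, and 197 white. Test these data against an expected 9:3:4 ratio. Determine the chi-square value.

16.389

Under the 9:3:4 hypothesis (Σ ratio = 16, N = 1009):
  purple: 1009 × 9/16 = 567.5625
  red: 1009 × 3/16 = 189.1875
  white: 1009 × 4/16 = 252.25
χ² = Σ (O − E)² / E
  purple: (603 − 567.5625)² / 567.5625 = 2.2126
  red: (209 − 189.1875)² / 189.1875 = 2.0748
  white: (197 − 252.25)² / 252.25 = 12.1013
χ² = 2.2126 + 2.0748 + 12.1013 = 16.3887 ≈ 16.389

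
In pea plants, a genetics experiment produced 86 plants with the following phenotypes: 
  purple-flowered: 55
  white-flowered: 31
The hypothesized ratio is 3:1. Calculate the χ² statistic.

5.597

Under the 3:1 hypothesis (Σ ratio = 4, N = 86):
  purple-flowered: 86 × 3/4 = 64.5
  white-flowered: 86 × 1/4 = 21.5
χ² = Σ (O − E)² / E
  purple-flowered: (55 − 64.5)² / 64.5 = 1.3992
  white-flowered: (31 − 21.5)² / 21.5 = 4.1977
χ² = 1.3992 + 4.1977 = 5.5969 ≈ 5.597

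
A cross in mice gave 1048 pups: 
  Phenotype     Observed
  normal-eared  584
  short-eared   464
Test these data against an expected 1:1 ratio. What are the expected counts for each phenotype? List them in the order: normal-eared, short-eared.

Under the 1:1 hypothesis (Σ ratio = 2, N = 1048):
  normal-eared: 1048 × 1/2 = 524
  short-eared: 1048 × 1/2 = 524

524, 524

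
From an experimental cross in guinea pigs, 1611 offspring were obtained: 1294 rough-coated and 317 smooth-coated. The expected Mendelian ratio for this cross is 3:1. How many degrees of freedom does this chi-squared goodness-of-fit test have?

A goodness-of-fit test with 2 phenotype classes has df = 2 − 1 = 1.

1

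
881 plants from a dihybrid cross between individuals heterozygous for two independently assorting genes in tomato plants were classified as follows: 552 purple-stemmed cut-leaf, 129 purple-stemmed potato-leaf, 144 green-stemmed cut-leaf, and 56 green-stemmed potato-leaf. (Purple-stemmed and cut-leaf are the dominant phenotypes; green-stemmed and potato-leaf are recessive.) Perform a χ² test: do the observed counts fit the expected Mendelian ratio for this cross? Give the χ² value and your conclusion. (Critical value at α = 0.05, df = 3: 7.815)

17.089; not consistent

A dihybrid F₂ with independent assortment and complete dominance at both loci gives a 9:3:3:1 phenotypic ratio.
Total ratio parts = 16. Expected numbers out of 881:
  purple-stemmed cut-leaf: 881 × 9/16 = 495.5625
  purple-stemmed potato-leaf: 881 × 3/16 = 165.1875
  green-stemmed cut-leaf: 881 × 3/16 = 165.1875
  green-stemmed potato-leaf: 881 × 1/16 = 55.0625
χ² = Σ (O − E)² / E
  purple-stemmed cut-leaf: (552 − 495.5625)² / 495.5625 = 6.4274
  purple-stemmed potato-leaf: (129 − 165.1875)² / 165.1875 = 7.9276
  green-stemmed cut-leaf: (144 − 165.1875)² / 165.1875 = 2.7176
  green-stemmed potato-leaf: (56 − 55.0625)² / 55.0625 = 0.0160
χ² = 6.4274 + 7.9276 + 2.7176 + 0.0160 = 17.0886 ≈ 17.089
Degrees of freedom = 4 − 1 = 3; critical value at α = 0.05 is 7.815.
Since 17.089 > 7.815, we reject the null hypothesis — the data do not fit the 9:3:3:1 ratio.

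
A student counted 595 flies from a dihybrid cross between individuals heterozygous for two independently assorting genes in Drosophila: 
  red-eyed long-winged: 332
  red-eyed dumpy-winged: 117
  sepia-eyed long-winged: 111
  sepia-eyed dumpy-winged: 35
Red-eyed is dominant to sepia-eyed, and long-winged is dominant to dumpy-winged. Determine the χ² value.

A dihybrid F₂ with independent assortment and complete dominance at both loci gives a 9:3:3:1 phenotypic ratio.
Expected counts for N = 595 under a 9:3:3:1 ratio (total parts = 16):
  red-eyed long-winged: 595 × 9/16 = 334.6875
  red-eyed dumpy-winged: 595 × 3/16 = 111.5625
  sepia-eyed long-winged: 595 × 3/16 = 111.5625
  sepia-eyed dumpy-winged: 595 × 1/16 = 37.1875
χ² = Σ (O − E)² / E
  red-eyed long-winged: (332 − 334.6875)² / 334.6875 = 0.0216
  red-eyed dumpy-winged: (117 − 111.5625)² / 111.5625 = 0.2650
  sepia-eyed long-winged: (111 − 111.5625)² / 111.5625 = 0.0028
  sepia-eyed dumpy-winged: (35 − 37.1875)² / 37.1875 = 0.1287
χ² = 0.0216 + 0.2650 + 0.0028 + 0.1287 = 0.4181 ≈ 0.418

0.418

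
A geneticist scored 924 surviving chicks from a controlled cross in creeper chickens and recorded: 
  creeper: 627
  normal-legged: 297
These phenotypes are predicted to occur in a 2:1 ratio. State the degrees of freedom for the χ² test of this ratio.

A goodness-of-fit test with 2 phenotype classes has df = 2 − 1 = 1.

1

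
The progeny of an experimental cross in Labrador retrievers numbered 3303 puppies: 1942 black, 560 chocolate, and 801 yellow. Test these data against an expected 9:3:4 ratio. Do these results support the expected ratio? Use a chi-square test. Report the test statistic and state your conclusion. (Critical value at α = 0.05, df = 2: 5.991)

10.226; not consistent

Under the 9:3:4 hypothesis (Σ ratio = 16, N = 3303):
  black: 3303 × 9/16 = 1857.9375
  chocolate: 3303 × 3/16 = 619.3125
  yellow: 3303 × 4/16 = 825.75
χ² = Σ (O − E)² / E
  black: (1942 − 1857.9375)² / 1857.9375 = 3.8034
  chocolate: (560 − 619.3125)² / 619.3125 = 5.6804
  yellow: (801 − 825.75)² / 825.75 = 0.7418
χ² = 3.8034 + 5.6804 + 0.7418 = 10.2256 ≈ 10.226
Degrees of freedom = 3 − 1 = 2; critical value at α = 0.05 is 5.991.
Since 10.226 > 5.991, we reject the null hypothesis — the data do not fit the 9:3:4 ratio.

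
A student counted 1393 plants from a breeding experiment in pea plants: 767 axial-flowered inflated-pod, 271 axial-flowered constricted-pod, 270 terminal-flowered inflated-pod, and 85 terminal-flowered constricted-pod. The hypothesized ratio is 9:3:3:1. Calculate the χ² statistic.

1.065

Total ratio parts = 16. Expected numbers out of 1393:
  axial-flowered inflated-pod: 1393 × 9/16 = 783.5625
  axial-flowered constricted-pod: 1393 × 3/16 = 261.1875
  terminal-flowered inflated-pod: 1393 × 3/16 = 261.1875
  terminal-flowered constricted-pod: 1393 × 1/16 = 87.0625
χ² = Σ (O − E)² / E
  axial-flowered inflated-pod: (767 − 783.5625)² / 783.5625 = 0.3501
  axial-flowered constricted-pod: (271 − 261.1875)² / 261.1875 = 0.3686
  terminal-flowered inflated-pod: (270 − 261.1875)² / 261.1875 = 0.2973
  terminal-flowered constricted-pod: (85 − 87.0625)² / 87.0625 = 0.0489
χ² = 0.3501 + 0.3686 + 0.2973 + 0.0489 = 1.0649 ≈ 1.065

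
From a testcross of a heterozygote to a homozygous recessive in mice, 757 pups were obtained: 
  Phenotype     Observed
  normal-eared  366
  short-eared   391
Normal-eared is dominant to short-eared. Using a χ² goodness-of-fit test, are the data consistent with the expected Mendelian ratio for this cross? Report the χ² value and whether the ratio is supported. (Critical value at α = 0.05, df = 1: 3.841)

0.826; consistent

A testcross of a heterozygote (Aa × aa) gives a 1:1 phenotypic ratio.
Expected counts for N = 757 under a 1:1 ratio (total parts = 2):
  normal-eared: 757 × 1/2 = 378.5
  short-eared: 757 × 1/2 = 378.5
χ² = Σ (O − E)² / E
  normal-eared: (366 − 378.5)² / 378.5 = 0.4128
  short-eared: (391 − 378.5)² / 378.5 = 0.4128
χ² = 0.4128 + 0.4128 = 0.8256 ≈ 0.826
Degrees of freedom = 2 − 1 = 1; critical value at α = 0.05 is 3.841.
Since 0.826 < 3.841, we fail to reject the null hypothesis — the data are consistent with the 1:1 ratio.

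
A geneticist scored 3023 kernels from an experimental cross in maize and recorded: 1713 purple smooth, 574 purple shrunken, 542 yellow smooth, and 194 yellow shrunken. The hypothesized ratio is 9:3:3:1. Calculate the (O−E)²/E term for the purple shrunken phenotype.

Under the 9:3:3:1 hypothesis (Σ ratio = 16, N = 3023):
  purple smooth: 3023 × 9/16 = 1700.4375
  purple shrunken: 3023 × 3/16 = 566.8125
  yellow smooth: 3023 × 3/16 = 566.8125
  yellow shrunken: 3023 × 1/16 = 188.9375
Contribution of purple shrunken: (574 − 566.8125)² / 566.8125 = 0.0911

0.091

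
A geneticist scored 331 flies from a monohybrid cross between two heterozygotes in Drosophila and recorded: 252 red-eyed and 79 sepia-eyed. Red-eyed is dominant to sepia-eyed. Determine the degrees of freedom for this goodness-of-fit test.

1

For a monohybrid cross between heterozygotes with complete dominance, the expected phenotypic ratio is 3:1.
A goodness-of-fit test with 2 phenotype classes has df = 2 − 1 = 1.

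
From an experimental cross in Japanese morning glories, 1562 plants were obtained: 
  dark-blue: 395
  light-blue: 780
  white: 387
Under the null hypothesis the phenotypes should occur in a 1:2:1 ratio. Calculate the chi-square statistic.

The 1:2:1 ratio has 4 parts, so with N = 1562 the expected counts are:
  dark-blue: 1562 × 1/4 = 390.5
  light-blue: 1562 × 2/4 = 781
  white: 1562 × 1/4 = 390.5
χ² = Σ (O − E)² / E
  dark-blue: (395 − 390.5)² / 390.5 = 0.0519
  light-blue: (780 − 781)² / 781 = 0.0013
  white: (387 − 390.5)² / 390.5 = 0.0314
χ² = 0.0519 + 0.0013 + 0.0314 = 0.0846 ≈ 0.085

0.085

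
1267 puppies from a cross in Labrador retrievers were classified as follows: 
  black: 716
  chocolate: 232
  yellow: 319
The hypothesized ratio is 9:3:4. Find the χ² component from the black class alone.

0.015

Under the 9:3:4 hypothesis (Σ ratio = 16, N = 1267):
  black: 1267 × 9/16 = 712.6875
  chocolate: 1267 × 3/16 = 237.5625
  yellow: 1267 × 4/16 = 316.75
Contribution of black: (716 − 712.6875)² / 712.6875 = 0.0154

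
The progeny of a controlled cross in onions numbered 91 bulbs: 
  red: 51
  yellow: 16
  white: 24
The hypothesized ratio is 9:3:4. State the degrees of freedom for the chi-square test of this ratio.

2

A goodness-of-fit test with 3 phenotype classes has df = 3 − 1 = 2.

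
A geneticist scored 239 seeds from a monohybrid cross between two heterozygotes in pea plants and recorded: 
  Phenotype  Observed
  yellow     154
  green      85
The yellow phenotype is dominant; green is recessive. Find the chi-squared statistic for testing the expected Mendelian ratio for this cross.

14.227

For a monohybrid cross between heterozygotes with complete dominance, the expected phenotypic ratio is 3:1.
Expected counts for N = 239 under a 3:1 ratio (total parts = 4):
  yellow: 239 × 3/4 = 179.25
  green: 239 × 1/4 = 59.75
χ² = Σ (O − E)² / E
  yellow: (154 − 179.25)² / 179.25 = 3.5568
  green: (85 − 59.75)² / 59.75 = 10.6705
χ² = 3.5568 + 10.6705 = 14.2273 ≈ 14.227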